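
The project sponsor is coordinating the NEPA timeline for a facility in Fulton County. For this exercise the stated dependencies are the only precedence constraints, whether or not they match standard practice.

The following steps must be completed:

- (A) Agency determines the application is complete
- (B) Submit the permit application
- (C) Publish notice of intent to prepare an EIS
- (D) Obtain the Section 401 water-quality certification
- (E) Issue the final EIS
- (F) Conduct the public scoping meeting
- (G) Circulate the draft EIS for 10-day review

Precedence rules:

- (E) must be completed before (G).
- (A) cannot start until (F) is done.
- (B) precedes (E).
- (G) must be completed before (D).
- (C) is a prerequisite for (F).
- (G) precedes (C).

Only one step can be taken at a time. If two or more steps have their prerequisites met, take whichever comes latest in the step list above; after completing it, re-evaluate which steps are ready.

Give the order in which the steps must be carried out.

(B) (E) (G) (D) (C) (F) (A)

(B) has no prerequisites → (B) first.
(E) is the only step now ready → (E).
That leaves (G) as the only ready step → (G).
Now (D) and (C) have their prerequisites met. (D) is listed later, so (D) next.
Next only (C) has its prerequisites met → (C).
(F) is the only step now ready → (F).
(A) is the only step now ready → (A).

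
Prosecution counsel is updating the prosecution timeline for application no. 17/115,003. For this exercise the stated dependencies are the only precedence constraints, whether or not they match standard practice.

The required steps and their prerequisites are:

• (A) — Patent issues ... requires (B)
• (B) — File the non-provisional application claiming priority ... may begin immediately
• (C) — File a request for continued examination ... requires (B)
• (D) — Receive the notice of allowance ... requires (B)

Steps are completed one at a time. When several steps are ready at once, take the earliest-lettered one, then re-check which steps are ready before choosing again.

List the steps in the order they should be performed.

(B) → (A) → (C) → (D)

Only (B) has no prerequisites, so it is first.
(A), (C) and (D) are all available; (A) has the earlier label → (A).
(C) and (D) are both available; (C) has the earlier label → (C).
(D) needed (B), now all done → (D).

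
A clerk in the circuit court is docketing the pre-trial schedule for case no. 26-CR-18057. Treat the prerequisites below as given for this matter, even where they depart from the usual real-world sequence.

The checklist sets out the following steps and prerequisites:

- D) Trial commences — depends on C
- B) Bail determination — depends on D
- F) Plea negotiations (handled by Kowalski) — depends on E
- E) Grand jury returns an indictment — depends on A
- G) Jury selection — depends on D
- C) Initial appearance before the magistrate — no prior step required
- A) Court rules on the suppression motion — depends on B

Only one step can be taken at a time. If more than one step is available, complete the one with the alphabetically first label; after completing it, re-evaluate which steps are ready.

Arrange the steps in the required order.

C, D, B, A, E, F, G

C has no prerequisites → C first.
D needed C, now all done → D.
B and G are both available; B has the earlier label → B.
A now also ready, so the ready set is {A, G}; A has the earlier label → A.
E now also ready, so the ready set is {E, G}; E has the earlier label → E.
F now also ready, so the ready set is {F, G}; F has the earlier label → F.
G needed D, now all done → G.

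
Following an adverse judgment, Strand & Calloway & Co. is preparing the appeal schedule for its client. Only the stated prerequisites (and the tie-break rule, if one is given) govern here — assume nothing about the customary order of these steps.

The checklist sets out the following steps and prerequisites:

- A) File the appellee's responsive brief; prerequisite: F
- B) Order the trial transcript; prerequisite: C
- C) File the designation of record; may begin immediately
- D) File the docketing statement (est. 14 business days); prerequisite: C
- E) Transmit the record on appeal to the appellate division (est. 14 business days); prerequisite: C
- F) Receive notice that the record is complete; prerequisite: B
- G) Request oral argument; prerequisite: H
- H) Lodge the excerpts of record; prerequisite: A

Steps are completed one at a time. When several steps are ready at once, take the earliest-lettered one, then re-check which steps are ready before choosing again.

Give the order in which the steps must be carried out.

C, B, D, E, F, A, H, G

C has no prerequisites → C first.
Ready: B, D and E. B has the earlier label → B.
F now also ready, so the ready set is {D, E, F}; D has the earlier label → D.
Now E and F have their prerequisites met. E has the earlier label, so E next.
F needed B, now all done → F.
Next only A has its prerequisites met → A.
H needed A, now all done → H.
G needed H, now all done → G.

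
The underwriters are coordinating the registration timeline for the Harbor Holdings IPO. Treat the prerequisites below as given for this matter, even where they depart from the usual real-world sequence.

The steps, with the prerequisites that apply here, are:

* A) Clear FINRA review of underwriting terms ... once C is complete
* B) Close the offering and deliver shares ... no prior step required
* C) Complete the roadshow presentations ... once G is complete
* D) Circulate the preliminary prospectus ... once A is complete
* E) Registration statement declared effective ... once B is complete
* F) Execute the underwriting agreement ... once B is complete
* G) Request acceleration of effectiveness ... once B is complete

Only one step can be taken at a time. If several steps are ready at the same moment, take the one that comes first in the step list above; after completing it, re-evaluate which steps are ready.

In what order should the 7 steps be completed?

B has no prerequisites → B first.
Now E, F and G have their prerequisites met. E is listed earlier, so E next.
Ready: F and G. F is listed earlier → F.
That leaves G as the only ready step → G.
That leaves C as the only ready step → C.
That leaves A as the only ready step → A.
D needed A, now all done → D.

B E F G C A D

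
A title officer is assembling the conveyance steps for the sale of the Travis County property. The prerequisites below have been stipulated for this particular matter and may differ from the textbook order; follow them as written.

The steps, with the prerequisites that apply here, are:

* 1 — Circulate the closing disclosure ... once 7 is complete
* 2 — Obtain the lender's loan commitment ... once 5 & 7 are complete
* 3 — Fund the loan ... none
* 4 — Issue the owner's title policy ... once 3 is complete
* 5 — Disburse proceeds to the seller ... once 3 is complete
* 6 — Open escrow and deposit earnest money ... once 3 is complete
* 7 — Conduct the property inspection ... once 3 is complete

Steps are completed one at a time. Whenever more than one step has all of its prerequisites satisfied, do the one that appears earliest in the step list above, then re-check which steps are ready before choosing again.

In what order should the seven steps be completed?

3, 4, 5, 6, 7, 1, 2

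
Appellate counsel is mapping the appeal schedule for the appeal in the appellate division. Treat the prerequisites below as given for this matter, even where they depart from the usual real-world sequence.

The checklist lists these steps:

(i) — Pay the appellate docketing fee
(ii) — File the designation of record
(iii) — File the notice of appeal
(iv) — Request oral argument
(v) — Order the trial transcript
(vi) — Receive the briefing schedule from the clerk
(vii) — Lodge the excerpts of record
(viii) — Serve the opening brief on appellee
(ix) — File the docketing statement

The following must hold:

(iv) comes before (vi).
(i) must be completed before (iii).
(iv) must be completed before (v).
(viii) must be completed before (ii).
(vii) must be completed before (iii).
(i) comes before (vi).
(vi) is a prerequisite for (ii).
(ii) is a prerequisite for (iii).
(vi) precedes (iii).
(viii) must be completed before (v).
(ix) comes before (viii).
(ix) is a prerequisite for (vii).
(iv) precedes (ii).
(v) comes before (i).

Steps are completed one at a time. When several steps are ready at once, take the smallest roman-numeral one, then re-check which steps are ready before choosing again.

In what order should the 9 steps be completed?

(iv), (ix), (vii), (viii), (v), (i), (vi), (ii), (iii)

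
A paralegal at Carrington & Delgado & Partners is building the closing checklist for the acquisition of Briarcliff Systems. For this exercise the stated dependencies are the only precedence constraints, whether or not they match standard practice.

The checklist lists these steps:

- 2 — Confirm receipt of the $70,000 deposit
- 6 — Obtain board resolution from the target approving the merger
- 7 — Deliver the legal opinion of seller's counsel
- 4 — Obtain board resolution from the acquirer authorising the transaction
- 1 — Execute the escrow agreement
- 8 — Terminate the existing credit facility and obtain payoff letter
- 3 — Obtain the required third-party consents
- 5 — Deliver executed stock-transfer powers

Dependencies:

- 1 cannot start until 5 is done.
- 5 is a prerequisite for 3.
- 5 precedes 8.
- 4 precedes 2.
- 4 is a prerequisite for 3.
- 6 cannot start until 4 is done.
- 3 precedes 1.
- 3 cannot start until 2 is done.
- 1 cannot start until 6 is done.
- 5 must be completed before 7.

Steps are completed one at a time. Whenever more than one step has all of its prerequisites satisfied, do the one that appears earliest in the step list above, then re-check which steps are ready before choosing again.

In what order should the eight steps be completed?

4 → 2 → 6 → 5 → 7 → 8 → 3 → 1

4 and 5 have no prerequisites; 4 is listed earlier, so 4 is first.
Now 2, 6 and 5 have their prerequisites met. 2 is listed earlier, so 2 next.
6 and 5 are both available; 6 is listed earlier → 6.
5 is the only step now ready → 5.
7, 8 and 3 are all available; 7 is listed earlier → 7.
8 and 3 are both available; 8 is listed earlier → 8.
3 is the only step now ready → 3.
1 needed 6, 3 and 5, now all done → 1.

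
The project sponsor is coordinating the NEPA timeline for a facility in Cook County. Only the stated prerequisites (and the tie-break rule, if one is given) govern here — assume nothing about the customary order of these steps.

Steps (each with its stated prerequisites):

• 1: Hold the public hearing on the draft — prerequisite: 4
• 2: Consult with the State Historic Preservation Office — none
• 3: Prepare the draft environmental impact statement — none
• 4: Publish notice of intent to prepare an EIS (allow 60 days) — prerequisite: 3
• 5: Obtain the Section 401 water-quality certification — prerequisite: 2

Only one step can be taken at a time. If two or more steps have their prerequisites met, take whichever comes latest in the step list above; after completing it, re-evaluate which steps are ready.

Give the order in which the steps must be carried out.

3 and 2 have no prerequisites; 3 is listed later, so 3 is first.
4 now also ready, so the ready set is {4, 2}; 4 is listed later → 4.
Now 2 and 1 have their prerequisites met. 2 is listed later, so 2 next.
Now 5 and 1 have their prerequisites met. 5 is listed later, so 5 next.
1 is the only step now ready → 1.

3 → 4 → 2 → 5 → 1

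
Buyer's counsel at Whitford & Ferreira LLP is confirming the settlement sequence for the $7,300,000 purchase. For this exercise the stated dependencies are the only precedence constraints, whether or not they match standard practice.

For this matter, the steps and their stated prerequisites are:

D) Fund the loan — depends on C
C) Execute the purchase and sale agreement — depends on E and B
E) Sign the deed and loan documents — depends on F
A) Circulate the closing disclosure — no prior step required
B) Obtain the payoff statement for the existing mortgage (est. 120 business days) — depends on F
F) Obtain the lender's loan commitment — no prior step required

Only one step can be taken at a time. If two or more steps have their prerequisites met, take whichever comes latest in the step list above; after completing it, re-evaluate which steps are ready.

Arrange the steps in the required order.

F and A have no prerequisites; F is listed later, so F is first.
Now B, A and E have their prerequisites met. B is listed later, so B next.
Now A and E have their prerequisites met. A is listed later, so A next.
Next only E has its prerequisites met → E.
That leaves C as the only ready step → C.
Next only D has its prerequisites met → D.

F, B, A, E, C, D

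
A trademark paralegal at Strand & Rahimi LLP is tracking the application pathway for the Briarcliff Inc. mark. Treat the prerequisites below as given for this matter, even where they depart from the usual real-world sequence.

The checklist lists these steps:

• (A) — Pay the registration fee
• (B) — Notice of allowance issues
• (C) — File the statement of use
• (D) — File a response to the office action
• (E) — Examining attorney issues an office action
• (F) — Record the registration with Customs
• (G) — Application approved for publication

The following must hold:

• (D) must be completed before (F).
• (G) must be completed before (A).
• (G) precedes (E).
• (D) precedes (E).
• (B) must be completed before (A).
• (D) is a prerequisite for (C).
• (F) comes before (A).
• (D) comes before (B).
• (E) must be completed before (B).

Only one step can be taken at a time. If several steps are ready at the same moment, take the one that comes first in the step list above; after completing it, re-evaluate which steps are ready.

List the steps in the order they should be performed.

(D) and (G) have no prerequisites; (D) is listed earlier, so (D) is first.
Ready: (C), (F) and (G). (C) is listed earlier → (C).
Ready: (F) and (G). (F) is listed earlier → (F).
That leaves (G) as the only ready step → (G).
(E) is the only step now ready → (E).
(B) needed (D) and (E), now all done → (B).
Next only (A) has its prerequisites met → (A).

(D) → (C) → (F) → (G) → (E) → (B) → (A)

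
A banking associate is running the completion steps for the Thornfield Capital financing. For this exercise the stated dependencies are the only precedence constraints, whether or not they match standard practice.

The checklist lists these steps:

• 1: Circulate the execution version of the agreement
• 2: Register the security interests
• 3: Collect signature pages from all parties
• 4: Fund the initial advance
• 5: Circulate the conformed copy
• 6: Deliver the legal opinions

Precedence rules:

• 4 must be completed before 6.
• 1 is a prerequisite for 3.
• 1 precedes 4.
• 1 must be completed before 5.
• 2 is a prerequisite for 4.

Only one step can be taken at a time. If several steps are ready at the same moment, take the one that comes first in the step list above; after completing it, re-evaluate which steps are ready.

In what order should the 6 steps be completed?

1 and 2 have no prerequisites; 1 is listed earlier, so 1 is first.
Ready: 2, 3 and 5. 2 is listed earlier → 2.
4 now also ready, so the ready set is {3, 4, 5}; 3 is listed earlier → 3.
Ready: 4 and 5. 4 is listed earlier → 4.
Ready: 5 and 6. 5 is listed earlier → 5.
6 needed 4, now all done → 6.

1 → 2 → 3 → 4 → 5 → 6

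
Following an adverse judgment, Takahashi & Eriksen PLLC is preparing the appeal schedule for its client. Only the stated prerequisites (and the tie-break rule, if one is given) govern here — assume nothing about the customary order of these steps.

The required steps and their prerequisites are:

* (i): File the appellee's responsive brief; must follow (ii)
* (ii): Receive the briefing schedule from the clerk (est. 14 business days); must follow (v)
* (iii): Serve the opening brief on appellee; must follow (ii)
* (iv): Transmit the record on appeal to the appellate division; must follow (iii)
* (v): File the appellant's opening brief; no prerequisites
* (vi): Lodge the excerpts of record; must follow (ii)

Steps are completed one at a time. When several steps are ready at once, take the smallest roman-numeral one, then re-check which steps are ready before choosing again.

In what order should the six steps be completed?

(v) → (ii) → (i) → (iii) → (iv) → (vi)

(v) has no prerequisites → (v) first.
(ii) needed (v), now all done → (ii).
Ready: (i), (iii) and (vi). (i) has the earlier label → (i).
Ready: (iii) and (vi). (iii) has the earlier label → (iii).
(iv) and (vi) are both available; (iv) has the earlier label → (iv).
That leaves (vi) as the only ready step → (vi).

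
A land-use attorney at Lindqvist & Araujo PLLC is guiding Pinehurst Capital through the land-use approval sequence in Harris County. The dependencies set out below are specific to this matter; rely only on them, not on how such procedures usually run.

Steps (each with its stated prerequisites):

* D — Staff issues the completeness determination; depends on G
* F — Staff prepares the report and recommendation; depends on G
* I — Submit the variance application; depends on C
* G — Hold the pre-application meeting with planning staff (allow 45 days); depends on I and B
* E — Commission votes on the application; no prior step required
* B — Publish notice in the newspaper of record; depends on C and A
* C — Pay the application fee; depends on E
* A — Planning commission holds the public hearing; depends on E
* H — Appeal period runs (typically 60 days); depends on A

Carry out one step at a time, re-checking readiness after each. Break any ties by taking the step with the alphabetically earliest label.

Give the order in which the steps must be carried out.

E, A, C, B, H, I, G, D, F

E is the only step with nothing outstanding, so it goes first.
Now A and C have their prerequisites met. A has the earlier label, so A next.
C and H are both available; C has the earlier label → C.
B, H and I are all available; B has the earlier label → B.
Ready: H and I. H has the earlier label → H.
I needed C, now all done → I.
That leaves G as the only ready step → G.
Now D and F have their prerequisites met. D has the earlier label, so D next.
F is the only step now ready → F.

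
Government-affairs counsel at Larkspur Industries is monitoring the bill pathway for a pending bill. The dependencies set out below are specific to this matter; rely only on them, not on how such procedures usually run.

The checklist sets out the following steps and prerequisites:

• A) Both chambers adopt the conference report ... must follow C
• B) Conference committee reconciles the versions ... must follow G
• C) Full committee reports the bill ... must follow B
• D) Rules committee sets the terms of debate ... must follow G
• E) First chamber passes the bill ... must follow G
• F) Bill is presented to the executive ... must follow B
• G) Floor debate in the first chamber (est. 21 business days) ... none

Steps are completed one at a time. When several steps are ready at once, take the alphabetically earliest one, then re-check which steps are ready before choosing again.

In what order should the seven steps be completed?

G has no prerequisites → G first.
B, D and E are all available; B has the earlier label → B.
C, D, E and F are all available; C has the earlier label → C.
A, D, E and F are all available; A has the earlier label → A.
Ready: D, E and F. D has the earlier label → D.
E and F are both available; E has the earlier label → E.
That leaves F as the only ready step → F.

G → B → C → A → D → E → F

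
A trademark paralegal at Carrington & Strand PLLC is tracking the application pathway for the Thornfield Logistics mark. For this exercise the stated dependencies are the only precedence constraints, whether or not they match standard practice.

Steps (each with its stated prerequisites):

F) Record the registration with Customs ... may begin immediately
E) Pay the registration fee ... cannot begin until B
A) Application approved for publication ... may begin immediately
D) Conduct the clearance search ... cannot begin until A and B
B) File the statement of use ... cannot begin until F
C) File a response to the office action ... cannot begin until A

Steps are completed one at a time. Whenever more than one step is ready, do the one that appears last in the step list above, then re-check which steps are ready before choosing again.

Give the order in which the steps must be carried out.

A, C, F, B, D, E

A and F have no prerequisites; A is listed later, so A is first.
C now also ready, so the ready set is {C, F}; C is listed later → C.
F is the only step now ready → F.
B is the only step now ready → B.
Now D and E have their prerequisites met. D is listed later, so D next.
E needed B, now all done → E.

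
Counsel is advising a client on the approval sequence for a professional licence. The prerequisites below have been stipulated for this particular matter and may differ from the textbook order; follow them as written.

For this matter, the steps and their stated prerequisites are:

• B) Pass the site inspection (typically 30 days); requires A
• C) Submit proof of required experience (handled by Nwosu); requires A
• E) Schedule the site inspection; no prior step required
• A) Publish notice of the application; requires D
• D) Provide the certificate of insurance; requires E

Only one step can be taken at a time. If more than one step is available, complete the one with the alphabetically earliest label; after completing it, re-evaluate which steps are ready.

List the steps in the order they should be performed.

E, D, A, B, C

Only E has no prerequisites, so it is first.
That leaves D as the only ready step → D.
Next only A has its prerequisites met → A.
B and C are both available; B has the earlier label → B.
C needed A, now all done → C.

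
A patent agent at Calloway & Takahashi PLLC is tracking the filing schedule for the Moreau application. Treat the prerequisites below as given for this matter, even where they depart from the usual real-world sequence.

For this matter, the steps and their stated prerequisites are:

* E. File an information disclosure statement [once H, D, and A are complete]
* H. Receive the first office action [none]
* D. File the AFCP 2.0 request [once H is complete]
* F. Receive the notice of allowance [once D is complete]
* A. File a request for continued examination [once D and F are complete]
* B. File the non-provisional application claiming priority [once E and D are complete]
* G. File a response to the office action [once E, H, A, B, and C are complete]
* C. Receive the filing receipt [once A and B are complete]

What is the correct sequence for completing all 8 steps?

Only H has no prerequisites, so it is first.
That leaves D as the only ready step → D.
F is the only step now ready → F.
That leaves A as the only ready step → A.
Next only E has its prerequisites met → E.
B is the only step now ready → B.
That leaves C as the only ready step → C.
That leaves G as the only ready step → G.

H, D, F, A, E, B, C, G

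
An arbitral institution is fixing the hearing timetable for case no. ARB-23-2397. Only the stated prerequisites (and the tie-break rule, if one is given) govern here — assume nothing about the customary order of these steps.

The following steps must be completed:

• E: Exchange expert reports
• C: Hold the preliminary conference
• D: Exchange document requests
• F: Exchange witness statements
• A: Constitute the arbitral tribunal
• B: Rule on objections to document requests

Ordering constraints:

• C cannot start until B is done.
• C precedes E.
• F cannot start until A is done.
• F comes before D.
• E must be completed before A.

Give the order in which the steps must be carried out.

Only B has no prerequisites, so it is first.
C needed B, now all done → C.
That leaves E as the only ready step → E.
That leaves A as the only ready step → A.
F needed A, now all done → F.
D needed F, now all done → D.

B, C, E, A, F, D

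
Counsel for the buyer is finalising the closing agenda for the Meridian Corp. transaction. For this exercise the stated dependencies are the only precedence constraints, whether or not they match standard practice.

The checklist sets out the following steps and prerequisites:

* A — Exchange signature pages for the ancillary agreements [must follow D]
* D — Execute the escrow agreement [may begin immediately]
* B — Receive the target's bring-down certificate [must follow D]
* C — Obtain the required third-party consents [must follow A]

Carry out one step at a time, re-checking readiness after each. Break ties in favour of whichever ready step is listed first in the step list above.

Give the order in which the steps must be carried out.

D, A, B, C

D is the only step with nothing outstanding, so it goes first.
Now A and B have their prerequisites met. A is listed earlier, so A next.
B and C are both available; B is listed earlier → B.
C needed A, now all done → C.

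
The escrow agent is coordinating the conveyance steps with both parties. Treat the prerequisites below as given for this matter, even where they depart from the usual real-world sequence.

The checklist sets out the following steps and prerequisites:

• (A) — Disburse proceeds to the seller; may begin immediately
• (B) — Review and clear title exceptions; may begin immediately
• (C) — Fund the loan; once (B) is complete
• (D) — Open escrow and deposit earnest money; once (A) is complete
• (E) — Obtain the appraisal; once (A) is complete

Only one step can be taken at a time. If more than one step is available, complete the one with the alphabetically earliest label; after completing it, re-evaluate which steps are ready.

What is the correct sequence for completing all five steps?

(A), (B), (C), (D), (E)

Nothing is required for (A) and (B). (A) has the earlier label → (A) first.
(D) and (E) now also ready, so the ready set is {(B), (D), (E)}; (B) has the earlier label → (B).
(C) now also ready, so the ready set is {(C), (D), (E)}; (C) has the earlier label → (C).
(D) and (E) are both available; (D) has the earlier label → (D).
(E) needed (A), now all done → (E).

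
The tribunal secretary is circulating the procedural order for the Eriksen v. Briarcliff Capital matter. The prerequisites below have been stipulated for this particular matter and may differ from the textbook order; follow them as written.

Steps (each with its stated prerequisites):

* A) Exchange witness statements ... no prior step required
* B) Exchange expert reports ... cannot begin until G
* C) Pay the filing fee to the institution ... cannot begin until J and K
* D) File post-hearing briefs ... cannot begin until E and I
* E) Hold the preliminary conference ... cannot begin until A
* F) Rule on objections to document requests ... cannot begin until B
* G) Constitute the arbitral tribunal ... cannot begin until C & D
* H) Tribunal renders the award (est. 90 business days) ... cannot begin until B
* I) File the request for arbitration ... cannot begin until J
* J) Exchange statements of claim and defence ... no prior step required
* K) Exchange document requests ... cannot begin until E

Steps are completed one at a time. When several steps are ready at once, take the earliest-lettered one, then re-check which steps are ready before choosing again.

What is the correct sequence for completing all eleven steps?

A, E, J, I, D, K, C, G, B, F, H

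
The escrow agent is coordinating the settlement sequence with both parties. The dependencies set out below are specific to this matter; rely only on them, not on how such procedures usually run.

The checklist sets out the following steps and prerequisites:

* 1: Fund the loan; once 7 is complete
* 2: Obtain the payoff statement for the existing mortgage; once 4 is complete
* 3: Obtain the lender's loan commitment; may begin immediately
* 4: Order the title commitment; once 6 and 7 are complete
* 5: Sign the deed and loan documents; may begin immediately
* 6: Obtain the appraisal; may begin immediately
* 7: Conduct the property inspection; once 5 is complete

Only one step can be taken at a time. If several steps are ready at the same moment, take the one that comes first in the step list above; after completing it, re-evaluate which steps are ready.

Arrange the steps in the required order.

3, 5 and 6 have no prerequisites; 3 is listed earlier, so 3 is first.
Now 5 and 6 have their prerequisites met. 5 is listed earlier, so 5 next.
7 now also ready, so the ready set is {6, 7}; 6 is listed earlier → 6.
7 is the only step now ready → 7.
Ready: 1 and 4. 1 is listed earlier → 1.
Next only 4 has its prerequisites met → 4.
2 is the only step now ready → 2.

3, 5, 6, 7, 1, 4, 2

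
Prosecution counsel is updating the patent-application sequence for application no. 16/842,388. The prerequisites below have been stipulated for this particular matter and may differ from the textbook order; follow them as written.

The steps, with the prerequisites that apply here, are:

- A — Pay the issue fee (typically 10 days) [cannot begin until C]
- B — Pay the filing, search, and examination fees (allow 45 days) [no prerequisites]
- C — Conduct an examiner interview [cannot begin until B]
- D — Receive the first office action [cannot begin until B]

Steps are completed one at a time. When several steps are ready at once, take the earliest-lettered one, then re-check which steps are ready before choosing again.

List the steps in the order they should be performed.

B, C, A, D

Only B has no prerequisites, so it is first.
Now C and D have their prerequisites met. C has the earlier label, so C next.
Ready: A and D. A has the earlier label → A.
D is the only step now ready → D.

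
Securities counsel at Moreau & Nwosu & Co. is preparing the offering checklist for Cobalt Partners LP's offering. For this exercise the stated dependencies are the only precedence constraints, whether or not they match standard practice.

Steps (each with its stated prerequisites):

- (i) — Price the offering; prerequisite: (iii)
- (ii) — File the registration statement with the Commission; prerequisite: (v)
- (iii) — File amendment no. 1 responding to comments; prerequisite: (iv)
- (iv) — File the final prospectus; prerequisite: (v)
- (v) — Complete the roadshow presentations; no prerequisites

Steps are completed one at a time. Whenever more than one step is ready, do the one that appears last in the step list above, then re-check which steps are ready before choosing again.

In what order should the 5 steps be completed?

Only (v) has no prerequisites, so it is first.
Ready: (iv) and (ii). (iv) is listed later → (iv).
Ready: (iii) and (ii). (iii) is listed later → (iii).
Ready: (ii) and (i). (ii) is listed later → (ii).
That leaves (i) as the only ready step → (i).

(v), (iv), (iii), (ii), (i)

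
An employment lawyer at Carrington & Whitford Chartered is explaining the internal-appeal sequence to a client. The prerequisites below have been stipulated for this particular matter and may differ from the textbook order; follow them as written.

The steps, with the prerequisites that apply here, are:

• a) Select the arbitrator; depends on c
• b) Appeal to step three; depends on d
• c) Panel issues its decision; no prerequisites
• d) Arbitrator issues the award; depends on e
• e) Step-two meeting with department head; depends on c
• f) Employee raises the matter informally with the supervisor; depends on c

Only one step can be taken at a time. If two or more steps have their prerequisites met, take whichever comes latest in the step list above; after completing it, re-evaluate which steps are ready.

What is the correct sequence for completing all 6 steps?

c f e d b a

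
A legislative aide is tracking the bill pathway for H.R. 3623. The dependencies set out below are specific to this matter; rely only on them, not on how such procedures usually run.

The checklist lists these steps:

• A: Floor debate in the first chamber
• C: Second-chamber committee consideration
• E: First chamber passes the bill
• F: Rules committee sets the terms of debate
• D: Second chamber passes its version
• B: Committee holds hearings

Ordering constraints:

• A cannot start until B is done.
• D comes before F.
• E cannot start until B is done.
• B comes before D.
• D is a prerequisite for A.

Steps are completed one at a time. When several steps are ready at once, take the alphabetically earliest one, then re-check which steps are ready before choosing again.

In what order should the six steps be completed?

B, C, D, A, E, F

Nothing is required for B and C. B has the earlier label → B first.
C, D and E are all available; C has the earlier label → C.
D and E are both available; D has the earlier label → D.
A and F now also ready, so the ready set is {A, E, F}; A has the earlier label → A.
Ready: E and F. E has the earlier label → E.
F is the only step now ready → F.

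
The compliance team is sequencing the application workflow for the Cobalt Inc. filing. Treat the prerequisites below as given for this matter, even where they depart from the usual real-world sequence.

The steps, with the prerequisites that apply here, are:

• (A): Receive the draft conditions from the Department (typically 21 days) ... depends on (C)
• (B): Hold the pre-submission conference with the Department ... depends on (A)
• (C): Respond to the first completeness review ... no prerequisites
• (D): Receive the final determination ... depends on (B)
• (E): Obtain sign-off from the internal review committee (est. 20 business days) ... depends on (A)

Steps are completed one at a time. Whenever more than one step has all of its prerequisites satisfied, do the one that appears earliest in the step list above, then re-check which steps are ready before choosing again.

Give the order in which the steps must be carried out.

(C), (A), (B), (D), (E)

Only (C) has no prerequisites, so it is first.
That leaves (A) as the only ready step → (A).
Ready: (B) and (E). (B) is listed earlier → (B).
(D) now also ready, so the ready set is {(D), (E)}; (D) is listed earlier → (D).
That leaves (E) as the only ready step → (E).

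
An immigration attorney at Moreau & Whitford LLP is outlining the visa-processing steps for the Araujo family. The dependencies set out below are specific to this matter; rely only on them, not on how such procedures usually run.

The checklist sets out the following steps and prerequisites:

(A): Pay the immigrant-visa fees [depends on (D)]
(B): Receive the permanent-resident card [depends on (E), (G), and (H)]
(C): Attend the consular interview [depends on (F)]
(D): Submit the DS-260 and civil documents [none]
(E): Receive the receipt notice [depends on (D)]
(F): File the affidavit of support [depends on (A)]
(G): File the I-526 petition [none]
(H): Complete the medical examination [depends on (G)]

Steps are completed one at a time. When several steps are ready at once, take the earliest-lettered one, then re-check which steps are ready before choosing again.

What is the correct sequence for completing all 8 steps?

(D) → (A) → (E) → (F) → (C) → (G) → (H) → (B)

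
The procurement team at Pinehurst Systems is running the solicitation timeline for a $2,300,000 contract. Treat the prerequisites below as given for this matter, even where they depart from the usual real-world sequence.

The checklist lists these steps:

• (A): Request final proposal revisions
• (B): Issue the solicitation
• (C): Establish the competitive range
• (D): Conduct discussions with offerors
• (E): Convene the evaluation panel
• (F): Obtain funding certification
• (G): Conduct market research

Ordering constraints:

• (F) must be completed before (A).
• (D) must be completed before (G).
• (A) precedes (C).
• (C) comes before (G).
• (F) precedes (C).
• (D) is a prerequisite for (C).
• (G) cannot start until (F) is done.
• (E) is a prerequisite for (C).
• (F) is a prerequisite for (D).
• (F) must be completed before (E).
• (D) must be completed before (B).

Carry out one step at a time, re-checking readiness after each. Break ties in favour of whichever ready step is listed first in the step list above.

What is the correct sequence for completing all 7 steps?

(F) has no prerequisites → (F) first.
Now (A), (D) and (E) have their prerequisites met. (A) is listed earlier, so (A) next.
(D) and (E) are both available; (D) is listed earlier → (D).
(B) now also ready, so the ready set is {(B), (E)}; (B) is listed earlier → (B).
Next only (E) has its prerequisites met → (E).
That leaves (C) as the only ready step → (C).
That leaves (G) as the only ready step → (G).

(F) (A) (D) (B) (E) (C) (G)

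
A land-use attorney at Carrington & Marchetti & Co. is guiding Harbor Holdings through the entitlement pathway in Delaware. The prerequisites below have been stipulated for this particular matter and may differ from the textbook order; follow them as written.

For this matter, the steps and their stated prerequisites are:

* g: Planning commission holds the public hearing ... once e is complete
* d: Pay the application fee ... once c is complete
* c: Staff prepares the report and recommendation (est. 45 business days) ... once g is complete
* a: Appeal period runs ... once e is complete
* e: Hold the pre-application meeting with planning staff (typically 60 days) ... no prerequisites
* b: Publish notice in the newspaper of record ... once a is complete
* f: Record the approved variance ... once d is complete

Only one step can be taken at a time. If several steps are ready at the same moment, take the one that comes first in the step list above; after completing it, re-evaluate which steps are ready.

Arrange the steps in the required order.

e → g → c → d → a → b → f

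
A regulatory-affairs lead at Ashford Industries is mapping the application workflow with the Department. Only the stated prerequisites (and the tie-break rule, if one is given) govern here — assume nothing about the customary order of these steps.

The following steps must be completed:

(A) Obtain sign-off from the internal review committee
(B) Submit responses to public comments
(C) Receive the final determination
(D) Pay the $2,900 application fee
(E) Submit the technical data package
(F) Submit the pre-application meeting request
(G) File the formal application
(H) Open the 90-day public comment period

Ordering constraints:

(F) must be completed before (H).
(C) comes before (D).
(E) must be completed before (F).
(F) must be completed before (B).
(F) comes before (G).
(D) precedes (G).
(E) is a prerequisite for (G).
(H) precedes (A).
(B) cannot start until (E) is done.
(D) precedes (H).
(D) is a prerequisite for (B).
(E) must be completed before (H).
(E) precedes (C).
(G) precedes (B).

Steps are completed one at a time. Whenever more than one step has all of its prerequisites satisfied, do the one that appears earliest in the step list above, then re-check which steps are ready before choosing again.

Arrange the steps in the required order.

(E) (C) (D) (F) (G) (B) (H) (A)

(E) has no prerequisites → (E) first.
Now (C) and (F) have their prerequisites met. (C) is listed earlier, so (C) next.
Ready: (D) and (F). (D) is listed earlier → (D).
(F) needed (E), now all done → (F).
Now (G) and (H) have their prerequisites met. (G) is listed earlier, so (G) next.
(B) now also ready, so the ready set is {(B), (H)}; (B) is listed earlier → (B).
Next only (H) has its prerequisites met → (H).
(A) is the only step now ready → (A).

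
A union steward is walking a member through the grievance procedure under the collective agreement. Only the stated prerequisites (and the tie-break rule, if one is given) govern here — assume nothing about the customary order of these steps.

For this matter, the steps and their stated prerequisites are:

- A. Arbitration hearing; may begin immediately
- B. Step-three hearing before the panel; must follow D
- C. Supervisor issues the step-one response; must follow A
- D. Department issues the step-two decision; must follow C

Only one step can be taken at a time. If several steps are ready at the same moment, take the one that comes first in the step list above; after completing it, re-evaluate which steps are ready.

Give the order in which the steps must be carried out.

A, C, D, B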